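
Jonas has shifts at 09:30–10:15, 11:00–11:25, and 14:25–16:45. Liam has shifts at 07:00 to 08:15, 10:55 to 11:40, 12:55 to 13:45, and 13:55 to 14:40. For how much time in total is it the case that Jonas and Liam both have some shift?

A ∩ B = 11:00–11:25, 14:25–14:40.
Total: 25 min + 15 min = 40 min.

40 min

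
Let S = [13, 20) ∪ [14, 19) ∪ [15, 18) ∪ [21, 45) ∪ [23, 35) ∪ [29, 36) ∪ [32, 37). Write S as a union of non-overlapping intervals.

[13, 20) ∪ [21, 45)

[14, 19) overlaps/touches [13, 20) → extend to [13, 20).
[15, 18) overlaps/touches [13, 20) → extend to [13, 20).
[21, 45) is disjoint → start new block.
[23, 35) overlaps/touches [21, 45) → extend to [21, 45).
[29, 36) overlaps/touches [21, 45) → extend to [21, 45).
[32, 37) overlaps/touches [21, 45) → extend to [21, 45).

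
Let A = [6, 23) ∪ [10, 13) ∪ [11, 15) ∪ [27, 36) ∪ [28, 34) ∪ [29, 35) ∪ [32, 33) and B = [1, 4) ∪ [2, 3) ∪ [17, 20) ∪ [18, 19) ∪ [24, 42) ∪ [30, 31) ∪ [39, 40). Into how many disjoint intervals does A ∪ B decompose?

First set merges to [6, 23), [27, 36).
Second set merges to [1, 4), [17, 20), [24, 42).
A ∪ B = [1, 4), [6, 23), [24, 42).
That is 3 disjoint pieces.

3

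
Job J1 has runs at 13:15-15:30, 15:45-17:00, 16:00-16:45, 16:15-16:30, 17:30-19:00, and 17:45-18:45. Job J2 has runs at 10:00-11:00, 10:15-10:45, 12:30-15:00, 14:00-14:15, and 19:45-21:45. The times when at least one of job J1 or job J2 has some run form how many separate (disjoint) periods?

First set merges to 13:15–15:30, 15:45–17:00, 17:30–19:00.
Second set merges to 10:00–11:00, 12:30–15:00, 19:45–21:45.
A ∪ B = 10:00–11:00, 12:30–15:30, 15:45–17:00, 17:30–19:00, 19:45–21:45.
That is 5 disjoint pieces.

5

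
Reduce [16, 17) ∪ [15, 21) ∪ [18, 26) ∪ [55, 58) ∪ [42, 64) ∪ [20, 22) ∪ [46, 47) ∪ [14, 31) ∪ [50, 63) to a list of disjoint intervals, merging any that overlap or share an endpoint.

Sort by start: [14, 31), [15, 21), [16, 17), [18, 26), [20, 22), [42, 64), [46, 47), [50, 63), [55, 58).
[15, 21) overlaps/touches [14, 31) → extend to [14, 31).
[16, 17) overlaps/touches [14, 31) → extend to [14, 31).
[18, 26) overlaps/touches [14, 31) → extend to [14, 31).
[20, 22) overlaps/touches [14, 31) → extend to [14, 31).
[42, 64) is disjoint → start new block.
[46, 47) overlaps/touches [42, 64) → extend to [42, 64).
[50, 63) overlaps/touches [42, 64) → extend to [42, 64).
[55, 58) overlaps/touches [42, 64) → extend to [42, 64).

[14, 31) ∪ [42, 64)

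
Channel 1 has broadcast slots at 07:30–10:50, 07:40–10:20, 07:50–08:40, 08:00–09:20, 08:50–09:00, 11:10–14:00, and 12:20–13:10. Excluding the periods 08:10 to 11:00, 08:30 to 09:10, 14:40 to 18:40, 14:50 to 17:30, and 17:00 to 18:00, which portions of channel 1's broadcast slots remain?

Merge the first list: 07:30–10:50, 11:10–14:00.
Merge the second list: 08:10–11:00, 14:40–18:40.
07:30–10:50 minus B → 07:30–08:10.
11:10–14:00: no B overlap → unchanged.

07:30–08:10, 11:10–14:00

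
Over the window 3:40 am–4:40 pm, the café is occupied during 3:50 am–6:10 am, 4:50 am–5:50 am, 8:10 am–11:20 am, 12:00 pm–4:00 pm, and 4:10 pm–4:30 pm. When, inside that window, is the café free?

After merging, the occupied span is 3:50 am–6:10 am, 8:10 am–11:20 am, 12:00 pm–4:00 pm, 4:10 pm–4:30 pm.
Uncovered inside 3:40 am–4:40 pm: 3:40 am–3:50 am, 6:10 am–8:10 am, 11:20 am–12:00 pm, 4:00 pm–4:10 pm, 4:30 pm–4:40 pm.

3:40 am–3:50 am, 6:10 am–8:10 am, 11:20 am–12:00 pm, 4:00 pm–4:10 pm, 4:30 pm–4:40 pm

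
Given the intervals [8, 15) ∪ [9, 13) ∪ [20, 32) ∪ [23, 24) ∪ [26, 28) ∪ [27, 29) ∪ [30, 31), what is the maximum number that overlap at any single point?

At 27, 3 of the intervals are simultaneously active.
No point has more.

3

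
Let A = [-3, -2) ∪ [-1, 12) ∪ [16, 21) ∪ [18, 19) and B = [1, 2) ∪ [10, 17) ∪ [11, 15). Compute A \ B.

[-3, -2) ∪ [-1, 1) ∪ [2, 10) ∪ [17, 21)

A, merged: [-3, -2), [-1, 12), [16, 21).
B, merged: [1, 2), [10, 17).
[-3, -2) is untouched.
[-1, 12) with B removed leaves [-1, 1), [2, 10).
[16, 21) with B removed leaves [17, 21).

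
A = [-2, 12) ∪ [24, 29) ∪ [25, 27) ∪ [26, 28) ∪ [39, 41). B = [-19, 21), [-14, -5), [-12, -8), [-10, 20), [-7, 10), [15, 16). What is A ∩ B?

[-2, 12)

Merge the first list: [-2, 12), [24, 29), [39, 41).
Merge the second list: [-19, 21).
[-2, 12) ∩ B → [-2, 12).
[24, 29) meets no B interval.
[39, 41) meets no B interval.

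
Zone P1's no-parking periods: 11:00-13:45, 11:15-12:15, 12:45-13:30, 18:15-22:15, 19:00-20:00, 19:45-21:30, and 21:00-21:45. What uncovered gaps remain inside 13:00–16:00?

13:45–16:00

The merged coverage is 11:00–13:45, 18:15–22:15.
Complement within 13:00–16:00: 13:45–16:00.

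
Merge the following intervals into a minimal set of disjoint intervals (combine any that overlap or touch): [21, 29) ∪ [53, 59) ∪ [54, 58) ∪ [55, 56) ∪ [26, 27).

[21, 29) ∪ [53, 59)

Sort by start: [21, 29), [26, 27), [53, 59), [54, 58), [55, 56).
[26, 27) overlaps/touches [21, 29) → extend to [21, 29).
[53, 59) is disjoint → start new block.
[54, 58) overlaps/touches [53, 59) → extend to [53, 59).
[55, 56) overlaps/touches [53, 59) → extend to [53, 59).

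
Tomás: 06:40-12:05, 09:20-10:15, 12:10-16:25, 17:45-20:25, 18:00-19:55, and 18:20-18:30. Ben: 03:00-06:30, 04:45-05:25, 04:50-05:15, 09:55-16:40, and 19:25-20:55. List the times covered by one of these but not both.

A, merged: 06:40-12:05, 12:10-16:25, 17:45-20:25.
B, merged: 03:00-06:30, 09:55-16:40, 19:25-20:55.
Only in the first: 06:40-09:55, 17:45-19:25.
Only in the second: 03:00-06:30, 12:05-12:10, 16:25-16:40, 20:25-20:55.
Together these are the periods covered by exactly one.

03:00-06:30, 06:40-09:55, 12:05-12:10, 16:25-16:40, 17:45-19:25, 20:25-20:55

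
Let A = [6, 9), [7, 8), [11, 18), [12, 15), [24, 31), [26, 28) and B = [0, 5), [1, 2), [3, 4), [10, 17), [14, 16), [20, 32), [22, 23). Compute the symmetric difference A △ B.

[0, 5) ∪ [6, 9) ∪ [10, 11) ∪ [17, 18) ∪ [20, 24) ∪ [31, 32)

First set merges to [6, 9), [11, 18), [24, 31).
Second set merges to [0, 5), [10, 17), [20, 32).
A \ B = [6, 9), [17, 18).
B \ A = [0, 5), [10, 11), [20, 24), [31, 32).
Union of the two gives the symmetric difference.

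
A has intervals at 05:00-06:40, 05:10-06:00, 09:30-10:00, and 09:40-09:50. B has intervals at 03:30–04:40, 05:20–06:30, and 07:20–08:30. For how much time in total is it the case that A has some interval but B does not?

First set merges to 05:00–06:40, 09:30–10:00.
A \ B = 05:00–05:20, 06:30–06:40, 09:30–10:00.
Total: 20 min + 10 min + 30 min = 1 h.

1 h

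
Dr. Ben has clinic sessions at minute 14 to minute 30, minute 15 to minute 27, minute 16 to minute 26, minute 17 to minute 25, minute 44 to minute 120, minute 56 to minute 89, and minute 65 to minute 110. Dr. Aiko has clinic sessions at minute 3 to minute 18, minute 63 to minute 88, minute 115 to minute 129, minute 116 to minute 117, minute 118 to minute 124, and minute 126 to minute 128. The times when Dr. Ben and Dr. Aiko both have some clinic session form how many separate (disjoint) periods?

Merge the first list: minute 14 to minute 30, minute 44 to minute 120.
Merge the second list: minute 3 to minute 18, minute 63 to minute 88, minute 115 to minute 129.
A ∩ B = minute 14 to minute 18, minute 63 to minute 88, minute 115 to minute 120.
That is 3 disjoint pieces.

3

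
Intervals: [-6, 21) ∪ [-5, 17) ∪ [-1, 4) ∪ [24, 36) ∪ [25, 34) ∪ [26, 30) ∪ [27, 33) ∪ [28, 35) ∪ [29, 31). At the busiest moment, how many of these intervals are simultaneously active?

At 29, 6 of the intervals are simultaneously active.
No point has more.

6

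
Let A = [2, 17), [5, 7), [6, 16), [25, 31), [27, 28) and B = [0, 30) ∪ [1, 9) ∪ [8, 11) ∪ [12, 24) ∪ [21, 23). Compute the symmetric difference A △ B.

[0, 2) ∪ [17, 25) ∪ [30, 31)

Merge the first list: [2, 17), [25, 31).
Merge the second list: [0, 30).
Only in the first: [30, 31).
Only in the second: [0, 2), [17, 25).
Together these are the periods covered by exactly one.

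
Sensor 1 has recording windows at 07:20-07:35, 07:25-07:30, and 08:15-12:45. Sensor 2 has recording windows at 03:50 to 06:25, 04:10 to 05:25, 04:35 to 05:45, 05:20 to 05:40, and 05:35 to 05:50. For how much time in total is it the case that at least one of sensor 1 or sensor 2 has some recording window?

7 h 20 min

A, merged: 07:20-07:35, 08:15-12:45.
B, merged: 03:50-06:25.
A ∪ B = 03:50-06:25, 07:20-07:35, 08:15-12:45.
Total: 2 h 35 min + 15 min + 4 h 30 min = 7 h 20 min.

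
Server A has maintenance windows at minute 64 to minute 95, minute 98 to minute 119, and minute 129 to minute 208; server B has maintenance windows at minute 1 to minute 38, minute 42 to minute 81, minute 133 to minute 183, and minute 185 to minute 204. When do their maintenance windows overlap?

minute 64 to minute 81, minute 133 to minute 183, minute 185 to minute 204

minute 64 to minute 95 ∩ B → minute 64 to minute 81.
minute 98 to minute 119 meets no B interval.
minute 129 to minute 208 ∩ B → minute 133 to minute 183, minute 185 to minute 204.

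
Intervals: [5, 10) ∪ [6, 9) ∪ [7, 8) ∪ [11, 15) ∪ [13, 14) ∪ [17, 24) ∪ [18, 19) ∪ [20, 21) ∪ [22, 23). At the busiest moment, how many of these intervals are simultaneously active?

3

Sweep endpoints in order; track running count of active intervals.
Peak of 3 reached at 7.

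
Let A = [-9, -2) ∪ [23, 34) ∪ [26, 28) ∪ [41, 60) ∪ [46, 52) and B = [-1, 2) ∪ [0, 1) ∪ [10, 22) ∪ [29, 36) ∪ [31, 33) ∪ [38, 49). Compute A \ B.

[-9, -2) ∪ [23, 29) ∪ [49, 60)

First set merges to [-9, -2), [23, 34), [41, 60).
Second set merges to [-1, 2), [10, 22), [29, 36), [38, 49).
[-9, -2): no B overlap → unchanged.
[23, 34) minus B → [23, 29).
[41, 60) minus B → [49, 60).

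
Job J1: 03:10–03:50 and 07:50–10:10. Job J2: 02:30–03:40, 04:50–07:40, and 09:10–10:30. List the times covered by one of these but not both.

02:30-03:10, 03:40-03:50, 04:50-07:40, 07:50-09:10, 10:10-10:30

A \ B = 03:40-03:50, 07:50-09:10.
B \ A = 02:30-03:10, 04:50-07:40, 10:10-10:30.
Union of the two gives the symmetric difference.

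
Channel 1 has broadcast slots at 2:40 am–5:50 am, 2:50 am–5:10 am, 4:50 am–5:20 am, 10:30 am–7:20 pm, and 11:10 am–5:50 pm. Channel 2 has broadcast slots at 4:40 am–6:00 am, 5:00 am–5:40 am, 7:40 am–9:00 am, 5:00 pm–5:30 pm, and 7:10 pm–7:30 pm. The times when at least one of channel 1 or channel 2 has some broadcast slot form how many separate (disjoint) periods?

3

First set merges to 2:40 am-5:50 am, 10:30 am-7:20 pm.
Second set merges to 4:40 am-6:00 am, 7:40 am-9:00 am, 5:00 pm-5:30 pm, 7:10 pm-7:30 pm.
A ∪ B = 2:40 am-6:00 am, 7:40 am-9:00 am, 10:30 am-7:30 pm.
That is 3 disjoint pieces.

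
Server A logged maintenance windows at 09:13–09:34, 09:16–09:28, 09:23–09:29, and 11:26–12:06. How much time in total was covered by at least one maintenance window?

1 h 1 min

Merged: 09:13–09:34, 11:26–12:06.
Lengths: 21 min + 40 min = 1 h 1 min.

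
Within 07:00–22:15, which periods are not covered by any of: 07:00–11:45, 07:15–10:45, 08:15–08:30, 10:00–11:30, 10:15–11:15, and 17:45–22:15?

After merging, the occupied span is 07:00–11:45, 17:45–22:15.
Uncovered inside 07:00–22:15: 11:45–17:45.

11:45–17:45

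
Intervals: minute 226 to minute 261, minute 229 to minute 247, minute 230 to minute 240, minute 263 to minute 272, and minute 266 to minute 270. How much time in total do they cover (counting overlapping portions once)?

44 minutes

Merged: minute 226 to minute 261, minute 263 to minute 272.
Lengths: 35 minutes + 9 minutes = 44 minutes.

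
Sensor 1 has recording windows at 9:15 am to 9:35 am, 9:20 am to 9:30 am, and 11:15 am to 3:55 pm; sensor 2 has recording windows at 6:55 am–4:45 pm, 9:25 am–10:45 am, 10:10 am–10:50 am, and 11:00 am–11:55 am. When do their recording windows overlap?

9:15 am–9:35 am, 11:15 am–3:55 pm

Merge the first list: 9:15 am–9:35 am, 11:15 am–3:55 pm.
Merge the second list: 6:55 am–4:45 pm.
9:15 am–9:35 am overlaps B on 9:15 am–9:35 am.
11:15 am–3:55 pm overlaps B on 11:15 am–3:55 pm.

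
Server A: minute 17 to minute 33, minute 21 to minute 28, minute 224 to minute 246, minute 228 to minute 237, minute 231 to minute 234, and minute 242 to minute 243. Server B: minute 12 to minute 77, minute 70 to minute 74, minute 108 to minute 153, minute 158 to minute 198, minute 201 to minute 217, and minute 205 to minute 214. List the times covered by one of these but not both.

minute 12 to minute 17, minute 33 to minute 77, minute 108 to minute 153, minute 158 to minute 198, minute 201 to minute 217, minute 224 to minute 246

First set merges to minute 17 to minute 33, minute 224 to minute 246.
Second set merges to minute 12 to minute 77, minute 108 to minute 153, minute 158 to minute 198, minute 201 to minute 217.
Only in the first: minute 224 to minute 246.
Only in the second: minute 12 to minute 17, minute 33 to minute 77, minute 108 to minute 153, minute 158 to minute 198, minute 201 to minute 217.
Together these are the periods covered by exactly one.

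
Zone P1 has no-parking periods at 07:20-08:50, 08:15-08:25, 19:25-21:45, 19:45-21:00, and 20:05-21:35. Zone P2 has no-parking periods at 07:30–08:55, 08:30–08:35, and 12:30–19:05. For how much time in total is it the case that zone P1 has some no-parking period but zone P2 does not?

2 h 30 min

A, merged: 07:20–08:50, 19:25–21:45.
B, merged: 07:30–08:55, 12:30–19:05.
A \ B = 07:20–07:30, 19:25–21:45.
Total: 10 min + 2 h 20 min = 2 h 30 min.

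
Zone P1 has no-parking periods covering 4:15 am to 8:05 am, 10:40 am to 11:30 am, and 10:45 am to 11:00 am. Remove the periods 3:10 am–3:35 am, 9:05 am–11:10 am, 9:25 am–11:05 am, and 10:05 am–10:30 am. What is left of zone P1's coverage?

First set merges to 4:15 am–8:05 am, 10:40 am–11:30 am.
Second set merges to 3:10 am–3:35 am, 9:05 am–11:10 am.
4:15 am–8:05 am: nothing removed.
10:40 am–11:30 am \ B = 11:10 am–11:30 am.

4:15 am–8:05 am, 11:10 am–11:30 am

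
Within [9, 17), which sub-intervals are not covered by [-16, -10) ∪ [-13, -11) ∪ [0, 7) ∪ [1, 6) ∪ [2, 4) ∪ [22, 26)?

[9, 17)

The merged coverage is [-16, -10), [0, 7), [22, 26).
Gaps within [9, 17): [9, 17).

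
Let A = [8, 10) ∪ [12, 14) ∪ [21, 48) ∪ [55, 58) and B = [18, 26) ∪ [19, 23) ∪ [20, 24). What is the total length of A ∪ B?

Merge the second list: [18, 26).
A ∪ B = [8, 10), [12, 14), [18, 48), [55, 58).
Total: 2 + 2 + 30 + 3 = 37.

37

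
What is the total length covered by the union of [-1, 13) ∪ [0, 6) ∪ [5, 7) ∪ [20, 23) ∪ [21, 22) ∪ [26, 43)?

34

Merged: [-1, 13), [20, 23), [26, 43).
Lengths: 14 + 3 + 17 = 34.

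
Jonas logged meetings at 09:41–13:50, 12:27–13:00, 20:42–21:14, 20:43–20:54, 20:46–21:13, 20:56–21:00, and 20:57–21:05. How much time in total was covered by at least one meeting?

4 h 41 min

Merged: 09:41–13:50, 20:42–21:14.
Lengths: 4 h 9 min + 32 min = 4 h 41 min.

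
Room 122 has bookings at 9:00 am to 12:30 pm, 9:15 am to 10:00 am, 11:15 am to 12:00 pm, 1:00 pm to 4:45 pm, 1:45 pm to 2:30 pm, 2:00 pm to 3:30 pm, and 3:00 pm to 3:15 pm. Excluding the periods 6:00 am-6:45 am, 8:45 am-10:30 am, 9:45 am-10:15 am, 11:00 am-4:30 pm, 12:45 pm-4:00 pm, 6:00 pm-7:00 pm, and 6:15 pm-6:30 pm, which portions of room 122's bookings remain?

10:30 am-11:00 am, 4:30 pm-4:45 pm

Merge the first list: 9:00 am-12:30 pm, 1:00 pm-4:45 pm.
Merge the second list: 6:00 am-6:45 am, 8:45 am-10:30 am, 11:00 am-4:30 pm, 6:00 pm-7:00 pm.
9:00 am-12:30 pm minus B → 10:30 am-11:00 am.
1:00 pm-4:45 pm minus B → 4:30 pm-4:45 pm.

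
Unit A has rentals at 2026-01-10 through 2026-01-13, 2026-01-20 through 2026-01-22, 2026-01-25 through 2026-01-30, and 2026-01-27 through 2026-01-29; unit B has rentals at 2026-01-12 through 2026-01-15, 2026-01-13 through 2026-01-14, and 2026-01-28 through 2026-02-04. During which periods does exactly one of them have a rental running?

Merge the first list: 2026-01-10 through 2026-01-13, 2026-01-20 through 2026-01-22, 2026-01-25 through 2026-01-30.
Merge the second list: 2026-01-12 through 2026-01-15, 2026-01-28 through 2026-02-04.
Only in the first: 2026-01-10 through 2026-01-11, 2026-01-20 through 2026-01-22, 2026-01-25 through 2026-01-27.
Only in the second: 2026-01-14 through 2026-01-15, 2026-01-31 through 2026-02-04.
Together these are the periods covered by exactly one.

2026-01-10 through 2026-01-11, 2026-01-14 through 2026-01-15, 2026-01-20 through 2026-01-22, 2026-01-25 through 2026-01-27, 2026-01-31 through 2026-02-04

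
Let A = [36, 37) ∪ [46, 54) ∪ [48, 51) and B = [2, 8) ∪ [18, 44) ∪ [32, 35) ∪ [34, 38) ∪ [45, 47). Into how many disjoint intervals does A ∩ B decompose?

2

Merge the first list: [36, 37), [46, 54).
Merge the second list: [2, 8), [18, 44), [45, 47).
A ∩ B = [36, 37), [46, 47).
That is 2 disjoint pieces.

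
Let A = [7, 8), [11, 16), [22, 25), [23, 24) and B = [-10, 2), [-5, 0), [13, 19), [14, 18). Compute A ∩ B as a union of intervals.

First set merges to [7, 8), [11, 16), [22, 25).
Second set merges to [-10, 2), [13, 19).
[7, 8): no overlap with the second set.
[11, 16) meets the second set on [13, 16).
[22, 25): no overlap with the second set.

[13, 16)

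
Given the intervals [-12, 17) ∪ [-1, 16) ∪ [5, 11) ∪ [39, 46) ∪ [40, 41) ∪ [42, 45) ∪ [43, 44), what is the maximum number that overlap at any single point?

3

Walk the sorted start/end points keeping a running depth.
The depth first hits 3 at 5.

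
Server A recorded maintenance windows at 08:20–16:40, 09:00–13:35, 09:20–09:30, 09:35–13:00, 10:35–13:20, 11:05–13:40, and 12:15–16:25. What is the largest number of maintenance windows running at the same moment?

6

At 12:15, 6 of the intervals are simultaneously active.
No point has more.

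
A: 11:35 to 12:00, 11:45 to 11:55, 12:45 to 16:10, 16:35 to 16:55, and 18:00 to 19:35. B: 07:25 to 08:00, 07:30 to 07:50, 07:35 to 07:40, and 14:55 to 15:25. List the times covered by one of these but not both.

07:25-08:00, 11:35-12:00, 12:45-14:55, 15:25-16:10, 16:35-16:55, 18:00-19:35

A, merged: 11:35-12:00, 12:45-16:10, 16:35-16:55, 18:00-19:35.
B, merged: 07:25-08:00, 14:55-15:25.
A \ B = 11:35-12:00, 12:45-14:55, 15:25-16:10, 16:35-16:55, 18:00-19:35.
B \ A = 07:25-08:00.
Union of the two gives the symmetric difference.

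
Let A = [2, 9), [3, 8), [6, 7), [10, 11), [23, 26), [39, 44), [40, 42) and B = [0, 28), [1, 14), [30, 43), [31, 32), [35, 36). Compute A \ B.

A, merged: [2, 9), [10, 11), [23, 26), [39, 44).
B, merged: [0, 28), [30, 43).
[2, 9): fully covered by B → removed.
[10, 11): fully covered by B → removed.
[23, 26): fully covered by B → removed.
[39, 44) minus B → [43, 44).

[43, 44)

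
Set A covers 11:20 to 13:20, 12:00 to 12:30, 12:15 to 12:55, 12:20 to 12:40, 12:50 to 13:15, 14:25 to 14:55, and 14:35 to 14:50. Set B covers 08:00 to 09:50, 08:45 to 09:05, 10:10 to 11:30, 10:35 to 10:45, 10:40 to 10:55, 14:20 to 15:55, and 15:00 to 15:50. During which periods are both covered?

A, merged: 11:20–13:20, 14:25–14:55.
B, merged: 08:00–09:50, 10:10–11:30, 14:20–15:55.
11:20–13:20 ∩ B → 11:20–11:30.
14:25–14:55 ∩ B → 14:25–14:55.

11:20–11:30, 14:25–14:55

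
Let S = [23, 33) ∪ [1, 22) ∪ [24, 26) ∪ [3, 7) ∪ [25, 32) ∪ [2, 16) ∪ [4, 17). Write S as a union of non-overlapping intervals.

Sort by start: [1, 22), [2, 16), [3, 7), [4, 17), [23, 33), [24, 26), [25, 32).
[2, 16) overlaps/touches [1, 22) → extend to [1, 22).
[3, 7) overlaps/touches [1, 22) → extend to [1, 22).
[4, 17) overlaps/touches [1, 22) → extend to [1, 22).
[23, 33) is disjoint → start new block.
[24, 26) overlaps/touches [23, 33) → extend to [23, 33).
[25, 32) overlaps/touches [23, 33) → extend to [23, 33).

[1, 22) ∪ [23, 33)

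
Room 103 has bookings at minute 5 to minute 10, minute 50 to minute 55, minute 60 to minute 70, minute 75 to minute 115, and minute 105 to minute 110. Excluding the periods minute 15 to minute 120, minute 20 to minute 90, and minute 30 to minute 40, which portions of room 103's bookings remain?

Merge the first list: minute 5 to minute 10, minute 50 to minute 55, minute 60 to minute 70, minute 75 to minute 115.
Merge the second list: minute 15 to minute 120.
minute 5 to minute 10: nothing removed.
minute 50 to minute 55: entirely removed.
minute 60 to minute 70: entirely removed.
minute 75 to minute 115: entirely removed.

minute 5 to minute 10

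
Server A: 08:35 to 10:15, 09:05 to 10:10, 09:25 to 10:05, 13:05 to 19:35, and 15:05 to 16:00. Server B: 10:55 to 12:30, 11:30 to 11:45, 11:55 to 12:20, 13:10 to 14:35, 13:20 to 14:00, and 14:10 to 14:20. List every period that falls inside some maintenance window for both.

13:10–14:35

Merge the first list: 08:35–10:15, 13:05–19:35.
Merge the second list: 10:55–12:30, 13:10–14:35.
08:35–10:15 meets no B interval.
13:05–19:35 ∩ B → 13:10–14:35.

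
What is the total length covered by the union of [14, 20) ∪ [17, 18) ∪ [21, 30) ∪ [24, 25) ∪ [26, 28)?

15

Merged: [14, 20), [21, 30).
Lengths: 6 + 9 = 15.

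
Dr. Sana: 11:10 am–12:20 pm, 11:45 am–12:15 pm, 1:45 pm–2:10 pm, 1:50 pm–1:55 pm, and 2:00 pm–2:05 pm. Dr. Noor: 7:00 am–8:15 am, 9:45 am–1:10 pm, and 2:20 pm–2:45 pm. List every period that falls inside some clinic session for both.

First set merges to 11:10 am–12:20 pm, 1:45 pm–2:10 pm.
11:10 am–12:20 pm ∩ B → 11:10 am–12:20 pm.
1:45 pm–2:10 pm meets no B interval.

11:10 am–12:20 pm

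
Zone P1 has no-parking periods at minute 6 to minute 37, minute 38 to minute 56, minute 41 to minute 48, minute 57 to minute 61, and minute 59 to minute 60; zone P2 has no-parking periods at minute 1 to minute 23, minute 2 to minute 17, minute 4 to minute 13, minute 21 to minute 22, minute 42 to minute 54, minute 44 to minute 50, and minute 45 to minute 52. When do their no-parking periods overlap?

First set merges to minute 6 to minute 37, minute 38 to minute 56, minute 57 to minute 61.
Second set merges to minute 1 to minute 23, minute 42 to minute 54.
minute 6 to minute 37 ∩ B → minute 6 to minute 23.
minute 38 to minute 56 ∩ B → minute 42 to minute 54.
minute 57 to minute 61 meets no B interval.

minute 6 to minute 23, minute 42 to minute 54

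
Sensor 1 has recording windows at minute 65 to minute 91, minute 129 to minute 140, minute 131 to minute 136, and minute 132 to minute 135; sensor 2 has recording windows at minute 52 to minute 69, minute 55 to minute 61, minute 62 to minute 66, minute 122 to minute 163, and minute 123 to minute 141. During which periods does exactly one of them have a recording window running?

Merge the first list: minute 65 to minute 91, minute 129 to minute 140.
Merge the second list: minute 52 to minute 69, minute 122 to minute 163.
A \ B = minute 69 to minute 91.
B \ A = minute 52 to minute 65, minute 122 to minute 129, minute 140 to minute 163.
Union of the two gives the symmetric difference.

minute 52 to minute 65, minute 69 to minute 91, minute 122 to minute 129, minute 140 to minute 163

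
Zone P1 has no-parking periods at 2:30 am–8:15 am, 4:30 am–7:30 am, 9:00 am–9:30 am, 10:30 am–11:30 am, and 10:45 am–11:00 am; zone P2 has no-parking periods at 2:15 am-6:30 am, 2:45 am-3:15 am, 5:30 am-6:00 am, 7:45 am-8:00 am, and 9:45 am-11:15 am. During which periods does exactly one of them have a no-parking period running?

First set merges to 2:30 am–8:15 am, 9:00 am–9:30 am, 10:30 am–11:30 am.
Second set merges to 2:15 am–6:30 am, 7:45 am–8:00 am, 9:45 am–11:15 am.
A but not B: 6:30 am–7:45 am, 8:00 am–8:15 am, 9:00 am–9:30 am, 11:15 am–11:30 am.
B but not A: 2:15 am–2:30 am, 9:45 am–10:30 am.
Combining gives A △ B.

2:15 am–2:30 am, 6:30 am–7:45 am, 8:00 am–8:15 am, 9:00 am–9:30 am, 9:45 am–10:30 am, 11:15 am–11:30 am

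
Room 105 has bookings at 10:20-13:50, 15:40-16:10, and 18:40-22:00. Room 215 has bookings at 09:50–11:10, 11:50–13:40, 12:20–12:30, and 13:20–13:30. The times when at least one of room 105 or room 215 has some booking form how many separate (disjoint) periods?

B, merged: 09:50–11:10, 11:50–13:40.
A ∪ B = 09:50–13:50, 15:40–16:10, 18:40–22:00.
That is 3 disjoint pieces.

3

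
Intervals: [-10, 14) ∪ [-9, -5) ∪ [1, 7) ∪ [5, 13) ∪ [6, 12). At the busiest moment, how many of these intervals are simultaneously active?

4

Sweep endpoints in order; track running count of active intervals.
Peak of 4 reached at 6.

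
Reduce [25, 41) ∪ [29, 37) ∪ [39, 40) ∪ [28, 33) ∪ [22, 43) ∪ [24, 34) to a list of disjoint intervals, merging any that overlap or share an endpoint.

[22, 43)

Sort by start: [22, 43), [24, 34), [25, 41), [28, 33), [29, 37), [39, 40).
[24, 34) overlaps/touches [22, 43) → extend to [22, 43).
[25, 41) overlaps/touches [22, 43) → extend to [22, 43).
[28, 33) overlaps/touches [22, 43) → extend to [22, 43).
[29, 37) overlaps/touches [22, 43) → extend to [22, 43).
[39, 40) overlaps/touches [22, 43) → extend to [22, 43).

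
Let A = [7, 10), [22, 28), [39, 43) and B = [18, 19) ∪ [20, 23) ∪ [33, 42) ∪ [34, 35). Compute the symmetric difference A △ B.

Second set merges to [18, 19), [20, 23), [33, 42).
A but not B: [7, 10), [23, 28), [42, 43).
B but not A: [18, 19), [20, 22), [33, 39).
Combining gives A △ B.

[7, 10) ∪ [18, 19) ∪ [20, 22) ∪ [23, 28) ∪ [33, 39) ∪ [42, 43)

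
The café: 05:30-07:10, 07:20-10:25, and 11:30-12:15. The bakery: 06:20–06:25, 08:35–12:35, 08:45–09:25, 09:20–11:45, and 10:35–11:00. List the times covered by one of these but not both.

Merge the second list: 06:20–06:25, 08:35–12:35.
Only in the first: 05:30–06:20, 06:25–07:10, 07:20–08:35.
Only in the second: 10:25–11:30, 12:15–12:35.
Together these are the periods covered by exactly one.

05:30–06:20, 06:25–07:10, 07:20–08:35, 10:25–11:30, 12:15–12:35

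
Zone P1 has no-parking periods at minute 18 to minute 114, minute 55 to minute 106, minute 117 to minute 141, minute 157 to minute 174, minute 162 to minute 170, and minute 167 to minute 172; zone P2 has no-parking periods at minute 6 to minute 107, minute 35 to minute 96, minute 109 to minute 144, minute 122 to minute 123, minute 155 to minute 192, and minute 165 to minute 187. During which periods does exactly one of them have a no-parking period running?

minute 6 to minute 18, minute 107 to minute 109, minute 114 to minute 117, minute 141 to minute 144, minute 155 to minute 157, minute 174 to minute 192

Merge the first list: minute 18 to minute 114, minute 117 to minute 141, minute 157 to minute 174.
Merge the second list: minute 6 to minute 107, minute 109 to minute 144, minute 155 to minute 192.
A but not B: minute 107 to minute 109.
B but not A: minute 6 to minute 18, minute 114 to minute 117, minute 141 to minute 144, minute 155 to minute 157, minute 174 to minute 192.
Combining gives A △ B.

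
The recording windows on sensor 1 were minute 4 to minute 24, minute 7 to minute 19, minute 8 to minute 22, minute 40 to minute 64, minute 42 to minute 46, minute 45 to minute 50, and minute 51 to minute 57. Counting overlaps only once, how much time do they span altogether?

Merged: minute 4 to minute 24, minute 40 to minute 64.
Lengths: 20 minutes + 24 minutes = 44 minutes.

44 minutes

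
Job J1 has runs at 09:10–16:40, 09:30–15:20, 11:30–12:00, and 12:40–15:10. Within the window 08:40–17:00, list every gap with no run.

08:40–09:10, 16:40–17:00

The merged coverage is 09:10–16:40.
Complement within 08:40–17:00: 08:40–09:10, 16:40–17:00.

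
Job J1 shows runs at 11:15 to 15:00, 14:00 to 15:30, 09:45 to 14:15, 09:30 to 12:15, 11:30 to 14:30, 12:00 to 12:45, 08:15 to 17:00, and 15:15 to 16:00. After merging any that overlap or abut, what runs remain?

08:15-17:00

Sort by start: 08:15-17:00, 09:30-12:15, 09:45-14:15, 11:15-15:00, 11:30-14:30, 12:00-12:45, 14:00-15:30, 15:15-16:00.
09:30-12:15 overlaps/touches 08:15-17:00 → extend to 08:15-17:00.
09:45-14:15 overlaps/touches 08:15-17:00 → extend to 08:15-17:00.
11:15-15:00 overlaps/touches 08:15-17:00 → extend to 08:15-17:00.
11:30-14:30 overlaps/touches 08:15-17:00 → extend to 08:15-17:00.
12:00-12:45 overlaps/touches 08:15-17:00 → extend to 08:15-17:00.
14:00-15:30 overlaps/touches 08:15-17:00 → extend to 08:15-17:00.
15:15-16:00 overlaps/touches 08:15-17:00 → extend to 08:15-17:00.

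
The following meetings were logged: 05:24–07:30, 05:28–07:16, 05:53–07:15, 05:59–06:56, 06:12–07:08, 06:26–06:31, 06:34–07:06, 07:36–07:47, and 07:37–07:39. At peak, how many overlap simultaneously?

Sweep endpoints in order; track running count of active intervals.
Peak of 6 reached at 06:26.

6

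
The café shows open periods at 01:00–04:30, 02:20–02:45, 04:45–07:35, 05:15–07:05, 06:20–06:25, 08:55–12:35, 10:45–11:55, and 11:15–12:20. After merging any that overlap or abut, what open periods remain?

02:20-02:45 overlaps/touches 01:00-04:30 → extend to 01:00-04:30.
04:45-07:35 is disjoint → start new block.
05:15-07:05 overlaps/touches 04:45-07:35 → extend to 04:45-07:35.
06:20-06:25 overlaps/touches 04:45-07:35 → extend to 04:45-07:35.
08:55-12:35 is disjoint → start new block.
10:45-11:55 overlaps/touches 08:55-12:35 → extend to 08:55-12:35.
11:15-12:20 overlaps/touches 08:55-12:35 → extend to 08:55-12:35.

01:00-04:30, 04:45-07:35, 08:55-12:35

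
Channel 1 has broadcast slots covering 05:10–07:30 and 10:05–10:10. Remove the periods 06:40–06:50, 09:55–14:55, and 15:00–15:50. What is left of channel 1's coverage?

05:10-06:40, 06:50-07:30

05:10-07:30 \ B = 05:10-06:40, 06:50-07:30.
10:05-10:10: entirely removed.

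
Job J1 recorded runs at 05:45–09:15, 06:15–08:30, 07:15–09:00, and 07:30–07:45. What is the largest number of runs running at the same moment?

At 07:30, 4 of the intervals are simultaneously active.
No point has more.

4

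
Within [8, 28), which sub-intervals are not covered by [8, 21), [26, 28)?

The merged coverage is [8, 21), [26, 28).
Gaps within [8, 28): [21, 26).

[21, 26)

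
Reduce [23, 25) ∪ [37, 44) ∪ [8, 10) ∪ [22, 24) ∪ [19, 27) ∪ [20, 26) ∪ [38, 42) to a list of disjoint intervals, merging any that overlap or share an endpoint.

[8, 10) ∪ [19, 27) ∪ [37, 44)

Sort by start: [8, 10), [19, 27), [20, 26), [22, 24), [23, 25), [37, 44), [38, 42).
[19, 27) is disjoint → start new block.
[20, 26) overlaps/touches [19, 27) → extend to [19, 27).
[22, 24) overlaps/touches [19, 27) → extend to [19, 27).
[23, 25) overlaps/touches [19, 27) → extend to [19, 27).
[37, 44) is disjoint → start new block.
[38, 42) overlaps/touches [37, 44) → extend to [37, 44).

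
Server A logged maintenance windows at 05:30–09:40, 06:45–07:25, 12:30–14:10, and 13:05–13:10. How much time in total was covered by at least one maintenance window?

Merged: 05:30-09:40, 12:30-14:10.
Lengths: 4 h 10 min + 1 h 40 min = 5 h 50 min.

5 h 50 min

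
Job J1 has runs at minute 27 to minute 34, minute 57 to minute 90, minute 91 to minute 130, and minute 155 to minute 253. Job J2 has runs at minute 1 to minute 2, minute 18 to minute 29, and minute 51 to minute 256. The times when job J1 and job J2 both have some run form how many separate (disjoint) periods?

4

A ∩ B = minute 27 to minute 29, minute 57 to minute 90, minute 91 to minute 130, minute 155 to minute 253.
That is 4 disjoint pieces.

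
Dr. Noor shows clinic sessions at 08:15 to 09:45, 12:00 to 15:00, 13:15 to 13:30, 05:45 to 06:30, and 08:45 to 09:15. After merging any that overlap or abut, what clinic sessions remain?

Sort by start: 05:45-06:30, 08:15-09:45, 08:45-09:15, 12:00-15:00, 13:15-13:30.
08:15-09:45 is disjoint → start new block.
08:45-09:15 overlaps/touches 08:15-09:45 → extend to 08:15-09:45.
12:00-15:00 is disjoint → start new block.
13:15-13:30 overlaps/touches 12:00-15:00 → extend to 12:00-15:00.

05:45-06:30, 08:15-09:45, 12:00-15:00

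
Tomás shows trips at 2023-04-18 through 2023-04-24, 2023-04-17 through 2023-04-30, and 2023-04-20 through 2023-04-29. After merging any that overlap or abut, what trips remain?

Sort by start: 2023-04-17 through 2023-04-30, 2023-04-18 through 2023-04-24, 2023-04-20 through 2023-04-29.
2023-04-18 through 2023-04-24 overlaps/touches 2023-04-17 through 2023-04-30 → extend to 2023-04-17 through 2023-04-30.
2023-04-20 through 2023-04-29 overlaps/touches 2023-04-17 through 2023-04-30 → extend to 2023-04-17 through 2023-04-30.

2023-04-17 through 2023-04-30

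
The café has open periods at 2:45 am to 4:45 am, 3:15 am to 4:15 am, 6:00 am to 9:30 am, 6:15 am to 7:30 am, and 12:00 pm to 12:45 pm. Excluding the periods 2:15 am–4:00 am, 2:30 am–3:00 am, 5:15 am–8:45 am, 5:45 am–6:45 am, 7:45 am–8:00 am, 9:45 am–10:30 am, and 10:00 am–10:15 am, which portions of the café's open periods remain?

Merge the first list: 2:45 am–4:45 am, 6:00 am–9:30 am, 12:00 pm–12:45 pm.
Merge the second list: 2:15 am–4:00 am, 5:15 am–8:45 am, 9:45 am–10:30 am.
2:45 am–4:45 am with B removed leaves 4:00 am–4:45 am.
6:00 am–9:30 am with B removed leaves 8:45 am–9:30 am.
12:00 pm–12:45 pm is untouched.

4:00 am–4:45 am, 8:45 am–9:30 am, 12:00 pm–12:45 pm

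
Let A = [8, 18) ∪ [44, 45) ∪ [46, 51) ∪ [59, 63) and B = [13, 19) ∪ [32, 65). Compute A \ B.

[8, 18) \ B = [8, 13).
[44, 45): entirely removed.
[46, 51): entirely removed.
[59, 63): entirely removed.

[8, 13)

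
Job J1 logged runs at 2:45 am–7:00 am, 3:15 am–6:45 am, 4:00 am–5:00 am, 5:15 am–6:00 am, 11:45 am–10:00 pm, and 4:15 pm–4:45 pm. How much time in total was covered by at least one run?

14 h 30 min

Merged: 2:45 am–7:00 am, 11:45 am–10:00 pm.
Lengths: 4 h 15 min + 10 h 15 min = 14 h 30 min.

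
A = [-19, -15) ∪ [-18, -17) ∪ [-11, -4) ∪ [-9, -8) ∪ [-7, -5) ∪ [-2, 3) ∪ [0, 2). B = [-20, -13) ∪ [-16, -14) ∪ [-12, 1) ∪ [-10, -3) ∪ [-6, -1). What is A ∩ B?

A, merged: [-19, -15), [-11, -4), [-2, 3).
B, merged: [-20, -13), [-12, 1).
[-19, -15) overlaps B on [-19, -15).
[-11, -4) overlaps B on [-11, -4).
[-2, 3) overlaps B on [-2, 1).

[-19, -15) ∪ [-11, -4) ∪ [-2, 1)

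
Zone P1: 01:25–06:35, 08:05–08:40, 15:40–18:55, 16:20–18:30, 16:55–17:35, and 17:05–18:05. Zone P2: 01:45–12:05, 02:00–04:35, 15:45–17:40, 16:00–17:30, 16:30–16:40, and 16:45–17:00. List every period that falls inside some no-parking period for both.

Merge the first list: 01:25–06:35, 08:05–08:40, 15:40–18:55.
Merge the second list: 01:45–12:05, 15:45–17:40.
01:25–06:35 ∩ B → 01:45–06:35.
08:05–08:40 ∩ B → 08:05–08:40.
15:40–18:55 ∩ B → 15:45–17:40.

01:45–06:35, 08:05–08:40, 15:45–17:40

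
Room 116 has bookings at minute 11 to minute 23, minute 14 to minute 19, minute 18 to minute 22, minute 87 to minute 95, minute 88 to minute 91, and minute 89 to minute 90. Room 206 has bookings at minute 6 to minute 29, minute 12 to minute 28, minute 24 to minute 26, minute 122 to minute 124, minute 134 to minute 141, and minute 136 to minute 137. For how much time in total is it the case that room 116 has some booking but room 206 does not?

8 minutes

A, merged: minute 11 to minute 23, minute 87 to minute 95.
B, merged: minute 6 to minute 29, minute 122 to minute 124, minute 134 to minute 141.
A \ B = minute 87 to minute 95.
Total: 8 minutes.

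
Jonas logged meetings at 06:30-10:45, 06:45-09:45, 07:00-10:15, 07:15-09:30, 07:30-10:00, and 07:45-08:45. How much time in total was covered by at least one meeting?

4 h 15 min

Merged: 06:30–10:45.
Length: 4 h 15 min.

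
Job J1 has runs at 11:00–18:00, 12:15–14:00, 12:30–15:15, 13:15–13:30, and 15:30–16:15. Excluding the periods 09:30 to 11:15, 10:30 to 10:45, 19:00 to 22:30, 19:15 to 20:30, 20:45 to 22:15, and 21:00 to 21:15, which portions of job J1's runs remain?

11:15–18:00

First set merges to 11:00–18:00.
Second set merges to 09:30–11:15, 19:00–22:30.
11:00–18:00 \ B = 11:15–18:00.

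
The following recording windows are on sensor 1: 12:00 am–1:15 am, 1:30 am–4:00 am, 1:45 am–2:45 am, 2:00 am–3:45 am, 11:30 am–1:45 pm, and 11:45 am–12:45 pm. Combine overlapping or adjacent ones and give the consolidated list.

1:30 am–4:00 am is disjoint → start new block.
1:45 am–2:45 am overlaps/touches 1:30 am–4:00 am → extend to 1:30 am–4:00 am.
2:00 am–3:45 am overlaps/touches 1:30 am–4:00 am → extend to 1:30 am–4:00 am.
11:30 am–1:45 pm is disjoint → start new block.
11:45 am–12:45 pm overlaps/touches 11:30 am–1:45 pm → extend to 11:30 am–1:45 pm.

12:00 am–1:15 am, 1:30 am–4:00 am, 11:30 am–1:45 pm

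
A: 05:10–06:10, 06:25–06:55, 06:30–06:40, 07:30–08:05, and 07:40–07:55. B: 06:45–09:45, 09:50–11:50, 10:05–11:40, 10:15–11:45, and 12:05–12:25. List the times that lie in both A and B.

06:45–06:55, 07:30–08:05

First set merges to 05:10–06:10, 06:25–06:55, 07:30–08:05.
Second set merges to 06:45–09:45, 09:50–11:50, 12:05–12:25.
05:10–06:10 falls entirely outside B.
06:25–06:55 overlaps B on 06:45–06:55.
07:30–08:05 overlaps B on 07:30–08:05.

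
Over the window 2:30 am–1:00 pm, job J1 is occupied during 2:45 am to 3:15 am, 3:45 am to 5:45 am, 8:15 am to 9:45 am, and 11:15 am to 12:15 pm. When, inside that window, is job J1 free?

2:30 am–2:45 am, 3:15 am–3:45 am, 5:45 am–8:15 am, 9:45 am–11:15 am, 12:15 pm–1:00 pm

The merged coverage is 2:45 am–3:15 am, 3:45 am–5:45 am, 8:15 am–9:45 am, 11:15 am–12:15 pm.
Complement within 2:30 am–1:00 pm: 2:30 am–2:45 am, 3:15 am–3:45 am, 5:45 am–8:15 am, 9:45 am–11:15 am, 12:15 pm–1:00 pm.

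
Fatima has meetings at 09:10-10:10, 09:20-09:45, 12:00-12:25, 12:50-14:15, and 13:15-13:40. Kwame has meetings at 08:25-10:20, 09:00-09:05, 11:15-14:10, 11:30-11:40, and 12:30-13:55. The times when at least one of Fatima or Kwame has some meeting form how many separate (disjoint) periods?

2

A, merged: 09:10–10:10, 12:00–12:25, 12:50–14:15.
B, merged: 08:25–10:20, 11:15–14:10.
A ∪ B = 08:25–10:20, 11:15–14:15.
That is 2 disjoint pieces.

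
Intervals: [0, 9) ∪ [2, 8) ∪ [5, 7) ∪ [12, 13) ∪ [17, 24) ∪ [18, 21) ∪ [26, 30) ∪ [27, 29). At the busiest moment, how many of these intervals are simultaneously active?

Walk the sorted start/end points keeping a running depth.
The depth first hits 3 at 5.

3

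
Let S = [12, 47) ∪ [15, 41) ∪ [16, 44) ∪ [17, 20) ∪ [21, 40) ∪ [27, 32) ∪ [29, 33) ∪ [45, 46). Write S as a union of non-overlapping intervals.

[15, 41) overlaps/touches [12, 47) → extend to [12, 47).
[16, 44) overlaps/touches [12, 47) → extend to [12, 47).
[17, 20) overlaps/touches [12, 47) → extend to [12, 47).
[21, 40) overlaps/touches [12, 47) → extend to [12, 47).
[27, 32) overlaps/touches [12, 47) → extend to [12, 47).
[29, 33) overlaps/touches [12, 47) → extend to [12, 47).
[45, 46) overlaps/touches [12, 47) → extend to [12, 47).

[12, 47)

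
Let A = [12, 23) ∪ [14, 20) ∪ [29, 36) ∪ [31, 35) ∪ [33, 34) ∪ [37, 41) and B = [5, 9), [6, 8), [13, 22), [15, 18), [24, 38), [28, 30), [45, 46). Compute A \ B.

First set merges to [12, 23), [29, 36), [37, 41).
Second set merges to [5, 9), [13, 22), [24, 38), [45, 46).
[12, 23) \ B = [12, 13), [22, 23).
[29, 36): entirely removed.
[37, 41) \ B = [38, 41).

[12, 13) ∪ [22, 23) ∪ [38, 41)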